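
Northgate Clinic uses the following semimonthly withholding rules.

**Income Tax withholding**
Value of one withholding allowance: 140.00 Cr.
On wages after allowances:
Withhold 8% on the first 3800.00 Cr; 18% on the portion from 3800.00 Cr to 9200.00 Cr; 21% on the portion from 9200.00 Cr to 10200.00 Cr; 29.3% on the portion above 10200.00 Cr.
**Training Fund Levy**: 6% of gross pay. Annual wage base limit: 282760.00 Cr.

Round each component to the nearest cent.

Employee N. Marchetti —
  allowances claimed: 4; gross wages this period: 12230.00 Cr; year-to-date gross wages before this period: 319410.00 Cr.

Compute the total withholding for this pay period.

Income Tax: taxable = 12230.00 Cr − 4×140.00 Cr = 11670.00 Cr
  1486.00 Cr + 29.3% × (11670.00 Cr − 10200.00 Cr) = 1486.00 Cr + 29.3% × 1470.00 Cr = 1916.71 Cr
Training Fund Levy: YTD 319410.00 Cr ≥ cap 282760.00 Cr → 0.00 Cr
Total: 1916.71 Cr + 0.00 Cr = 1916.71 Cr

1916.71 Cr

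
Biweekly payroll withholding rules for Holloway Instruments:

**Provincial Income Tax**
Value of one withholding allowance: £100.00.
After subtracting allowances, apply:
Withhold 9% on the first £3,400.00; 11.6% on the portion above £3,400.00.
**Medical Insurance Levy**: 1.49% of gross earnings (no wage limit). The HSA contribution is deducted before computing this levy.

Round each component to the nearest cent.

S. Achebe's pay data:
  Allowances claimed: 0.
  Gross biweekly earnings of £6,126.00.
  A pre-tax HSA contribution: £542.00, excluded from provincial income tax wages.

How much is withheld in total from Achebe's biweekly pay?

£642.54

Provincial Income Tax: taxable = £6,126.00 − £542.00 = £5,584.00
  £306.00 + 11.6% × (£5,584.00 − £3,400.00) = £306.00 + 11.6% × £2,184.00 = £559.34
Medical Insurance Levy: 1.49% × £5,584.00 = £83.20
Total: £559.34 + £83.20 = £642.54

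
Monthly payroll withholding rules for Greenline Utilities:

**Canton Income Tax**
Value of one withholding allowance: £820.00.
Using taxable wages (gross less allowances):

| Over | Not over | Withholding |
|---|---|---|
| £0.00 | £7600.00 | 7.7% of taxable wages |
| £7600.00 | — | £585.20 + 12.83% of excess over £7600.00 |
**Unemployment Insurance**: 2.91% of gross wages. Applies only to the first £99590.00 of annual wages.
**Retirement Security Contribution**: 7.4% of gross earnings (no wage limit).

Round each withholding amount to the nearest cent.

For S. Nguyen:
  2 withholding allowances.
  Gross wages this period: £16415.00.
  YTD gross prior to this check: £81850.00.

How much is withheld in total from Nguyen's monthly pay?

£3198.14

Canton Income Tax: taxable = £16415.00 − 2×£820.00 = £14775.00
  £585.20 + 12.83% × (£14775.00 − £7600.00) = £585.20 + 12.83% × £7175.00 = £1505.75
Unemployment Insurance: 2.91% × £16415.00 = £477.68
Retirement Security Contribution: 7.4% × £16415.00 = £1214.71
Total: £1505.75 + £477.68 + £1214.71 = £3198.14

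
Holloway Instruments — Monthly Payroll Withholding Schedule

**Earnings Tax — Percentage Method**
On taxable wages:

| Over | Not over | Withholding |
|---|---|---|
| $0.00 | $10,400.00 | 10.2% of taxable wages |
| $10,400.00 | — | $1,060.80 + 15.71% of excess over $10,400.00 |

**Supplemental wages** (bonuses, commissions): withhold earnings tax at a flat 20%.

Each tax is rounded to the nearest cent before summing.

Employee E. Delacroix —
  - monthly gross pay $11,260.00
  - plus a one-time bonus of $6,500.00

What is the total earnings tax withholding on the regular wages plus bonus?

$2,495.91

Earnings Tax: taxable = $11,260.00
  $1,060.80 + 15.71% × ($11,260.00 − $10,400.00) = $1,060.80 + 15.71% × $860.00 = $1,195.91
Supplemental (20% flat on bonus): 20% × $6,500.00 = $1,300.00
Total earnings tax: $1,195.91 + $1,300.00 = $2,495.91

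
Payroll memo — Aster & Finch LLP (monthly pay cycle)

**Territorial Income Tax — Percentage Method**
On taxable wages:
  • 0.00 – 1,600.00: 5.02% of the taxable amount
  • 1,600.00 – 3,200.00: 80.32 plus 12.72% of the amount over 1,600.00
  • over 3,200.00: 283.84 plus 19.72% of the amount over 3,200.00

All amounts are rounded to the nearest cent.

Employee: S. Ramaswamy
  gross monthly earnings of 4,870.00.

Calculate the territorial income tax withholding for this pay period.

Territorial Income Tax: taxable = 4,870.00
  283.84 + 19.72% × (4,870.00 − 3,200.00) = 283.84 + 19.72% × 1,670.00 = 613.16

613.16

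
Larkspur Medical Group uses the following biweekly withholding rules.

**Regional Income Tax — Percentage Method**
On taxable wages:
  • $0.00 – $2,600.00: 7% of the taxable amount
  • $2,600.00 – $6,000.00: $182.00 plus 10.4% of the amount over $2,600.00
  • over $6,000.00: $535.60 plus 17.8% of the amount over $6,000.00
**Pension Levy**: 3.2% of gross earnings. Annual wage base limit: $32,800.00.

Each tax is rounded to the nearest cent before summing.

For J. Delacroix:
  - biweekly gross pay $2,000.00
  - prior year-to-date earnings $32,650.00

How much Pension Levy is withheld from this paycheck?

Pension Levy: cap $32,800.00 − YTD $32,650.00 = $150.00 subject; 3.2% × $150.00 = $4.80

$4.80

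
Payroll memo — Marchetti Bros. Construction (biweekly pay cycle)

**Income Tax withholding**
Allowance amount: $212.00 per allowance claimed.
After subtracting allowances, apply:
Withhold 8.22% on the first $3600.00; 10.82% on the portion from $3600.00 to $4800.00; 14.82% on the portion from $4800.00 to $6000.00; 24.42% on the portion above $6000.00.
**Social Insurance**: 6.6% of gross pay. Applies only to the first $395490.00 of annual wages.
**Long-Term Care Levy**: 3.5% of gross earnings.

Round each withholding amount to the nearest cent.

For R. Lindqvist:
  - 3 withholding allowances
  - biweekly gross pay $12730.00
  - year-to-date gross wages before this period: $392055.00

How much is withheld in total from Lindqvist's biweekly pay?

$2764.01

Income Tax: taxable = $12730.00 − 3×$212.00 = $12094.00
  $603.60 + 24.42% × ($12094.00 − $6000.00) = $603.60 + 24.42% × $6094.00 = $2091.75
Social Insurance: cap $395490.00 − YTD $392055.00 = $3435.00 subject; 6.6% × $3435.00 = $226.71
Long-Term Care Levy: 3.5% × $12730.00 = $445.55
Total: $2091.75 + $226.71 + $445.55 = $2764.01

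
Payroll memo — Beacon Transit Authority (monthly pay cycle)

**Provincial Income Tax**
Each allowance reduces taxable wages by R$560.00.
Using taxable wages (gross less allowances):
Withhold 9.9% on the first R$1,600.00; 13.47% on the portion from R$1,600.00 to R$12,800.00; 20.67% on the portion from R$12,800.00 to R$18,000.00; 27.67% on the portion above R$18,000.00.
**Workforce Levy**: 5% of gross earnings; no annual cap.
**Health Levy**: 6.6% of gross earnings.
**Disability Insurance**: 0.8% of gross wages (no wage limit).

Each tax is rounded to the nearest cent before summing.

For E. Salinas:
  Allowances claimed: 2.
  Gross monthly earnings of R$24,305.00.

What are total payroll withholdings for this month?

R$7,190.39

Provincial Income Tax: taxable = R$24,305.00 − 2×R$560.00 = R$23,185.00
  R$2,741.88 + 27.67% × (R$23,185.00 − R$18,000.00) = R$2,741.88 + 27.67% × R$5,185.00 = R$4,176.57
Workforce Levy: 5% × R$24,305.00 = R$1,215.25
Health Levy: 6.6% × R$24,305.00 = R$1,604.13
Disability Insurance: 0.8% × R$24,305.00 = R$194.44
Total: R$4,176.57 + R$1,215.25 + R$1,604.13 + R$194.44 = R$7,190.39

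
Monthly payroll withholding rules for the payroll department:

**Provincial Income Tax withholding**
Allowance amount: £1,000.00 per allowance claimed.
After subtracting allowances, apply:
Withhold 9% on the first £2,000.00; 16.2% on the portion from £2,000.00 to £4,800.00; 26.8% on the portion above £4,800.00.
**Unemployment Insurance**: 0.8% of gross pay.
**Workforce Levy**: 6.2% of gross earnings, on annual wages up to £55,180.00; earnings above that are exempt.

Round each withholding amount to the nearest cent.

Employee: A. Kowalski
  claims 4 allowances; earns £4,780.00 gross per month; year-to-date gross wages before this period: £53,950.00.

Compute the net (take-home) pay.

Provincial Income Tax: taxable = £4,780.00 − 4×£1,000.00 = £780.00
  9% × £780.00 = £70.20
Unemployment Insurance: 0.8% × £4,780.00 = £38.24
Workforce Levy: cap £55,180.00 − YTD £53,950.00 = £1,230.00 subject; 6.2% × £1,230.00 = £76.26
Total withheld: £70.20 + £38.24 + £76.26 = £184.70
Net pay: £4,780.00 − £184.70 = £4,595.30

£4,595.30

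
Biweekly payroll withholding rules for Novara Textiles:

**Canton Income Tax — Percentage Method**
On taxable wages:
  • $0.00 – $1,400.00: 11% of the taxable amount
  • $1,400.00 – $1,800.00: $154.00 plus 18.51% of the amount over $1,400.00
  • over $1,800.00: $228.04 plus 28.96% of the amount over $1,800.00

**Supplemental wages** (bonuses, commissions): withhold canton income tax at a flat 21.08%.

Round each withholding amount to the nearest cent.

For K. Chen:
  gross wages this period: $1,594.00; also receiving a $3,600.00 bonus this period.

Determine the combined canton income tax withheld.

$948.79

Canton Income Tax: taxable = $1,594.00
  $154.00 + 18.51% × ($1,594.00 − $1,400.00) = $154.00 + 18.51% × $194.00 = $189.91
Supplemental (21.08% flat on bonus): 21.08% × $3,600.00 = $758.88
Total canton income tax: $189.91 + $758.88 = $948.79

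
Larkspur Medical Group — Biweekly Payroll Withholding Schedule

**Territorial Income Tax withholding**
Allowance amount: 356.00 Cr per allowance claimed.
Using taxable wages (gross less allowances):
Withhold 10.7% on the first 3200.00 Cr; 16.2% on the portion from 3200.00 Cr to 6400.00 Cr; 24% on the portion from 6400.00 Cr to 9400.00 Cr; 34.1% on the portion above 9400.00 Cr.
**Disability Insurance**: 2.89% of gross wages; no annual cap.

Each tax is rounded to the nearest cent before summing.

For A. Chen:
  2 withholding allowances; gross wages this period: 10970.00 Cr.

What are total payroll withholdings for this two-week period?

2190.41 Cr

Territorial Income Tax: taxable = 10970.00 Cr − 2×356.00 Cr = 10258.00 Cr
  1580.80 Cr + 34.1% × (10258.00 Cr − 9400.00 Cr) = 1580.80 Cr + 34.1% × 858.00 Cr = 1873.38 Cr
Disability Insurance: 2.89% × 10970.00 Cr = 317.03 Cr
Total: 1873.38 Cr + 317.03 Cr = 2190.41 Cr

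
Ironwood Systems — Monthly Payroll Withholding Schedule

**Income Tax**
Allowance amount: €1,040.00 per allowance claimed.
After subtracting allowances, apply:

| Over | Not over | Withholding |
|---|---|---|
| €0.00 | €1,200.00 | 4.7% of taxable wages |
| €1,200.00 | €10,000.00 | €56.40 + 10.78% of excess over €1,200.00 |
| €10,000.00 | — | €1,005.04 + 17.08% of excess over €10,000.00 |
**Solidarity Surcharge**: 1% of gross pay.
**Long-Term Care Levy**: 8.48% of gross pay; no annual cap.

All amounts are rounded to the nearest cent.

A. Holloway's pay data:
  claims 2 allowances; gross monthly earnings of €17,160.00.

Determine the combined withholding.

Income Tax: taxable = €17,160.00 − 2×€1,040.00 = €15,080.00
  €1,005.04 + 17.08% × (€15,080.00 − €10,000.00) = €1,005.04 + 17.08% × €5,080.00 = €1,872.70
Solidarity Surcharge: 1% × €17,160.00 = €171.60
Long-Term Care Levy: 8.48% × €17,160.00 = €1,455.17
Total: €1,872.70 + €171.60 + €1,455.17 = €3,499.47

€3,499.47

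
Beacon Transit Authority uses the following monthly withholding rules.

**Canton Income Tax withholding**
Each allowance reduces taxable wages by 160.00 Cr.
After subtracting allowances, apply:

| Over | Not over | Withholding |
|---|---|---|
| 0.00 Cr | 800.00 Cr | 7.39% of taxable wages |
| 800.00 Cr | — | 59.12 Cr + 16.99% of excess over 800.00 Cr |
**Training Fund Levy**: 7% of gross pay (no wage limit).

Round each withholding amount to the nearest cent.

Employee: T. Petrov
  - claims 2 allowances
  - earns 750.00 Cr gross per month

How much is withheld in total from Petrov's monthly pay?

Canton Income Tax: taxable = 750.00 Cr − 2×160.00 Cr = 430.00 Cr
  7.39% × 430.00 Cr = 31.78 Cr
Training Fund Levy: 7% × 750.00 Cr = 52.50 Cr
Total: 31.78 Cr + 52.50 Cr = 84.28 Cr

84.28 Cr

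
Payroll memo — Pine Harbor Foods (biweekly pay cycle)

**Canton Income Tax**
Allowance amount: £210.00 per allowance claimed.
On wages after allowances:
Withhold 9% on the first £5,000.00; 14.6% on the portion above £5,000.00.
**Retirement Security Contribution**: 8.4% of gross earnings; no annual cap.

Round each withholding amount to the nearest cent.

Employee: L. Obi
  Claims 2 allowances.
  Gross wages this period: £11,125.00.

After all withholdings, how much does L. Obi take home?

£8,907.57

Canton Income Tax: taxable = £11,125.00 − 2×£210.00 = £10,705.00
  £450.00 + 14.6% × (£10,705.00 − £5,000.00) = £450.00 + 14.6% × £5,705.00 = £1,282.93
Retirement Security Contribution: 8.4% × £11,125.00 = £934.50
Total withheld: £1,282.93 + £934.50 = £2,217.43
Net pay: £11,125.00 − £2,217.43 = £8,907.57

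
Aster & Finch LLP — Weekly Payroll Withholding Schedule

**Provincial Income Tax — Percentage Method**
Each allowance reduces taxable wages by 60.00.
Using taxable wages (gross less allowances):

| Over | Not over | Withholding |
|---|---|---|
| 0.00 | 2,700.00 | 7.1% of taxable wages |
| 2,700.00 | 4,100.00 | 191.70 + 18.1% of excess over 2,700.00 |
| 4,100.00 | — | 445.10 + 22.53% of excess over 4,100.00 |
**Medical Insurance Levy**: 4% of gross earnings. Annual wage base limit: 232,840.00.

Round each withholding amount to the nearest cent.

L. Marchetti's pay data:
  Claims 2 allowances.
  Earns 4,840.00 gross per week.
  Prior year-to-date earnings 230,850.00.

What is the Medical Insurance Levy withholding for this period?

Medical Insurance Levy: cap 232,840.00 − YTD 230,850.00 = 1,990.00 subject; 4% × 1,990.00 = 79.60

79.60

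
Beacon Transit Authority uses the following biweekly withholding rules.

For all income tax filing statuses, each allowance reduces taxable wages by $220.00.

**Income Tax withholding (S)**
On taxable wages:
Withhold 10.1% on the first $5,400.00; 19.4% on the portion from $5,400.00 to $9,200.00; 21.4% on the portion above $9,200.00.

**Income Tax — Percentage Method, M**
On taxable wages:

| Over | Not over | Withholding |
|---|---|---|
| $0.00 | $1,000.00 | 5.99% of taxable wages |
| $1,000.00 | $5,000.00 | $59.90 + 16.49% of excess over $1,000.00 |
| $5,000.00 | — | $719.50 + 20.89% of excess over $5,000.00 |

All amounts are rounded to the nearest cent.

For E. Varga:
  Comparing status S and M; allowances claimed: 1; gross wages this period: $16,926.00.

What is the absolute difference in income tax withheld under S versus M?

Income Tax (S): taxable = $16,926.00 − 1×$220.00 = $16,706.00
  $1,282.60 + 21.4% × ($16,706.00 − $9,200.00) = $1,282.60 + 21.4% × $7,506.00 = $2,888.88
Income Tax (M): taxable = $16,926.00 − 1×$220.00 = $16,706.00
  $719.50 + 20.89% × ($16,706.00 − $5,000.00) = $719.50 + 20.89% × $11,706.00 = $3,164.88
Difference: |$2,888.88 − $3,164.88| = $276.00 (higher under M)

$276.00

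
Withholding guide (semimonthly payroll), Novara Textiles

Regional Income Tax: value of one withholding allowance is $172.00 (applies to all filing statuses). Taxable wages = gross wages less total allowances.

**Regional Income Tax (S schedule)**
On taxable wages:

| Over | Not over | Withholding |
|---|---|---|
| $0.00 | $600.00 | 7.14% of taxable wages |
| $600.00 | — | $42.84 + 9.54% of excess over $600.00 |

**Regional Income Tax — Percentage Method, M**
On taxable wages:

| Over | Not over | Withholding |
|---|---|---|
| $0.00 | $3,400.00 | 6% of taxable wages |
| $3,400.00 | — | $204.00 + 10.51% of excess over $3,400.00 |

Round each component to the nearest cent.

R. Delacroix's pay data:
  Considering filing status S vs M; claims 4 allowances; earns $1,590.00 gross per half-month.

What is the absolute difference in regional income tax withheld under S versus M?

$17.53

Regional Income Tax (S): taxable = $1,590.00 − 4×$172.00 = $902.00
  $42.84 + 9.54% × ($902.00 − $600.00) = $42.84 + 9.54% × $302.00 = $71.65
Regional Income Tax (M): taxable = $1,590.00 − 4×$172.00 = $902.00
  6% × $902.00 = $54.12
Difference: |$71.65 − $54.12| = $17.53 (higher under S)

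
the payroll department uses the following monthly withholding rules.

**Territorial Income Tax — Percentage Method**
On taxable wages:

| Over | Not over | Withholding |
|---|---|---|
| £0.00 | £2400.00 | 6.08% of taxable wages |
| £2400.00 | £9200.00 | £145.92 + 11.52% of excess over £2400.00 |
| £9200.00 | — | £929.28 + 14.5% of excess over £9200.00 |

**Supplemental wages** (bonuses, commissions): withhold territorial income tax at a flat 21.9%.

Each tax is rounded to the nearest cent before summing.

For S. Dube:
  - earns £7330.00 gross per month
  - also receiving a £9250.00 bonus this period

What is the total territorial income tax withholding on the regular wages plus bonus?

Territorial Income Tax: taxable = £7330.00
  £145.92 + 11.52% × (£7330.00 − £2400.00) = £145.92 + 11.52% × £4930.00 = £713.86
Supplemental (21.9% flat on bonus): 21.9% × £9250.00 = £2025.75
Total territorial income tax: £713.86 + £2025.75 = £2739.61

£2739.61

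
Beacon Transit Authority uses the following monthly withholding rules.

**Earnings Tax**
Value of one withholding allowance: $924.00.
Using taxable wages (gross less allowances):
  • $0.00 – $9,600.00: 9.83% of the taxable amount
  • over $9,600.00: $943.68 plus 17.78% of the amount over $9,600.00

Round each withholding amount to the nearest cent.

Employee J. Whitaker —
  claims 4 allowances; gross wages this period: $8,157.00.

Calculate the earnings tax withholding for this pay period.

$438.52

Earnings Tax: taxable = $8,157.00 − 4×$924.00 = $4,461.00
  9.83% × $4,461.00 = $438.52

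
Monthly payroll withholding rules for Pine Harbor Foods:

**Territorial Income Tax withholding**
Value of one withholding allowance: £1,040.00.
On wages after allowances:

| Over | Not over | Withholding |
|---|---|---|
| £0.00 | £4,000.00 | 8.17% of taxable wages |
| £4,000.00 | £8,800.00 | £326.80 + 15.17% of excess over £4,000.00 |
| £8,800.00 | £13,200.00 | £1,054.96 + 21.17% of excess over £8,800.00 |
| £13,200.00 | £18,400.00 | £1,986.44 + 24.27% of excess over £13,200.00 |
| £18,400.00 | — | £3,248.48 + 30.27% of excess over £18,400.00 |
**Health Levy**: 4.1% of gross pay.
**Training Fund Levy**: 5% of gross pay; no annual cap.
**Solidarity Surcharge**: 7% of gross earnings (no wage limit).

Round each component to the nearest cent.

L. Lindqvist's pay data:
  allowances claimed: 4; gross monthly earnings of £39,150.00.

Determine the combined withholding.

Territorial Income Tax: taxable = £39,150.00 − 4×£1,040.00 = £34,990.00
  £3,248.48 + 30.27% × (£34,990.00 − £18,400.00) = £3,248.48 + 30.27% × £16,590.00 = £8,270.27
Health Levy: 4.1% × £39,150.00 = £1,605.15
Training Fund Levy: 5% × £39,150.00 = £1,957.50
Solidarity Surcharge: 7% × £39,150.00 = £2,740.50
Total: £8,270.27 + £1,605.15 + £1,957.50 + £2,740.50 = £14,573.42

£14,573.42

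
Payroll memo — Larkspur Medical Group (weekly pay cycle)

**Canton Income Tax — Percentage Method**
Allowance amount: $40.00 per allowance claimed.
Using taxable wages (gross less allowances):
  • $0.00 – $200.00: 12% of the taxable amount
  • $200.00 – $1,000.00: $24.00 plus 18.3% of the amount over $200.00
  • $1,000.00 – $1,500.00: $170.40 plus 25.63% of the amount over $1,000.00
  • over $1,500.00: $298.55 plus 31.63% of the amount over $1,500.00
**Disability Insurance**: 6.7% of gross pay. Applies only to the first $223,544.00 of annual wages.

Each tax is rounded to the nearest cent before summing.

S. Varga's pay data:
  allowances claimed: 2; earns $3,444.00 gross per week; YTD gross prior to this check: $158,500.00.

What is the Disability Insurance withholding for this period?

Disability Insurance: 6.7% × $3,444.00 = $230.75

$230.75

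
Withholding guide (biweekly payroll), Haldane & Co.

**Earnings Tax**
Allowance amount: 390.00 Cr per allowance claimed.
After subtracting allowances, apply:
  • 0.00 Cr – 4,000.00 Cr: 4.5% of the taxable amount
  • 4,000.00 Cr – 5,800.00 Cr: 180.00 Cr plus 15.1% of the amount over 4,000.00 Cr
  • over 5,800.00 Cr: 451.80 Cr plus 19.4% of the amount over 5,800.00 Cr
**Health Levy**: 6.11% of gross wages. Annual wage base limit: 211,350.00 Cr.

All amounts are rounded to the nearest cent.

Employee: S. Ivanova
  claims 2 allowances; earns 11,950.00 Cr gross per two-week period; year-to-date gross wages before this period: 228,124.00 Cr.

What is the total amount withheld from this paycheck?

Earnings Tax: taxable = 11,950.00 Cr − 2×390.00 Cr = 11,170.00 Cr
  451.80 Cr + 19.4% × (11,170.00 Cr − 5,800.00 Cr) = 451.80 Cr + 19.4% × 5,370.00 Cr = 1,493.58 Cr
Health Levy: YTD 228,124.00 Cr ≥ cap 211,350.00 Cr → 0.00 Cr
Total: 1,493.58 Cr + 0.00 Cr = 1,493.58 Cr

1,493.58 Cr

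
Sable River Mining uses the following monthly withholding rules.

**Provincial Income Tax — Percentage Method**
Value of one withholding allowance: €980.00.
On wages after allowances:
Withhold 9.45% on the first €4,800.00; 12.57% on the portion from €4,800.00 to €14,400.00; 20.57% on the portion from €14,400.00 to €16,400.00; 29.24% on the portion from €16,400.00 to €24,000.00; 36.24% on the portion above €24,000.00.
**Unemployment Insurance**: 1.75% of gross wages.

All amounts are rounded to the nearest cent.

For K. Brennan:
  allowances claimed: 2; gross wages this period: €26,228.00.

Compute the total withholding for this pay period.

Provincial Income Tax: taxable = €26,228.00 − 2×€980.00 = €24,268.00
  €4,293.96 + 36.24% × (€24,268.00 − €24,000.00) = €4,293.96 + 36.24% × €268.00 = €4,391.08
Unemployment Insurance: 1.75% × €26,228.00 = €458.99
Total: €4,391.08 + €458.99 = €4,850.07

€4,850.07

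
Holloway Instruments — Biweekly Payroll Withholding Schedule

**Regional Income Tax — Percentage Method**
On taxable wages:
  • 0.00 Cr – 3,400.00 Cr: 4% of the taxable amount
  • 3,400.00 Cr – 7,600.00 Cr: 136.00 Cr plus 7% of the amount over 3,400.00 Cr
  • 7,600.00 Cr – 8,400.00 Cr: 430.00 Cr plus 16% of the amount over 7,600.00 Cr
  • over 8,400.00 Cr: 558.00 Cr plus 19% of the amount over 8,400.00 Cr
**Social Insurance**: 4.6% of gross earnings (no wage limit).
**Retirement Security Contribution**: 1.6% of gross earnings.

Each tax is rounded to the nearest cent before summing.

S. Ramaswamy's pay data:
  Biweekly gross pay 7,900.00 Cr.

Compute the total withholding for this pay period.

967.80 Cr

Regional Income Tax: taxable = 7,900.00 Cr
  430.00 Cr + 16% × (7,900.00 Cr − 7,600.00 Cr) = 430.00 Cr + 16% × 300.00 Cr = 478.00 Cr
Social Insurance: 4.6% × 7,900.00 Cr = 363.40 Cr
Retirement Security Contribution: 1.6% × 7,900.00 Cr = 126.40 Cr
Total: 478.00 Cr + 363.40 Cr + 126.40 Cr = 967.80 Cr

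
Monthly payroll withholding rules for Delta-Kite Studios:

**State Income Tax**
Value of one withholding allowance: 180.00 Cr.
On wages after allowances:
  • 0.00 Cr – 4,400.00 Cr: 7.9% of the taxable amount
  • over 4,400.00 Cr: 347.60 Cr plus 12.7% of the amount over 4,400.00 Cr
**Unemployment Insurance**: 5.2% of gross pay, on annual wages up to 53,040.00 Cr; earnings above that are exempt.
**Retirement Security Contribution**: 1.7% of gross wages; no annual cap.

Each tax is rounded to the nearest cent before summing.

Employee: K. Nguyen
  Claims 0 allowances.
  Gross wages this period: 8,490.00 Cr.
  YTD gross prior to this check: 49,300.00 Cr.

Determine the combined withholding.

1,205.84 Cr

State Income Tax: taxable = 8,490.00 Cr
  347.60 Cr + 12.7% × (8,490.00 Cr − 4,400.00 Cr) = 347.60 Cr + 12.7% × 4,090.00 Cr = 867.03 Cr
Unemployment Insurance: cap 53,040.00 Cr − YTD 49,300.00 Cr = 3,740.00 Cr subject; 5.2% × 3,740.00 Cr = 194.48 Cr
Retirement Security Contribution: 1.7% × 8,490.00 Cr = 144.33 Cr
Total: 867.03 Cr + 194.48 Cr + 144.33 Cr = 1,205.84 Cr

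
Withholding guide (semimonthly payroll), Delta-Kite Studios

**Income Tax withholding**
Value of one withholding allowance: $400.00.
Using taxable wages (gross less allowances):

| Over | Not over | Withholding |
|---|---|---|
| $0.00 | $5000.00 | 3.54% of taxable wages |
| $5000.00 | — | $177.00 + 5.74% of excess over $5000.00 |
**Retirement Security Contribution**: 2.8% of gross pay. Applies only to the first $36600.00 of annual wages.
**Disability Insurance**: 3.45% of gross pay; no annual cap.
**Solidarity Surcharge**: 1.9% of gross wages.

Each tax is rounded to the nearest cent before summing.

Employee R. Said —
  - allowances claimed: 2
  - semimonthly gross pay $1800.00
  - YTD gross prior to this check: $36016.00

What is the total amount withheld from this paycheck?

$148.05

Income Tax: taxable = $1800.00 − 2×$400.00 = $1000.00
  3.54% × $1000.00 = $35.40
Retirement Security Contribution: cap $36600.00 − YTD $36016.00 = $584.00 subject; 2.8% × $584.00 = $16.35
Disability Insurance: 3.45% × $1800.00 = $62.10
Solidarity Surcharge: 1.9% × $1800.00 = $34.20
Total: $35.40 + $16.35 + $62.10 + $34.20 = $148.05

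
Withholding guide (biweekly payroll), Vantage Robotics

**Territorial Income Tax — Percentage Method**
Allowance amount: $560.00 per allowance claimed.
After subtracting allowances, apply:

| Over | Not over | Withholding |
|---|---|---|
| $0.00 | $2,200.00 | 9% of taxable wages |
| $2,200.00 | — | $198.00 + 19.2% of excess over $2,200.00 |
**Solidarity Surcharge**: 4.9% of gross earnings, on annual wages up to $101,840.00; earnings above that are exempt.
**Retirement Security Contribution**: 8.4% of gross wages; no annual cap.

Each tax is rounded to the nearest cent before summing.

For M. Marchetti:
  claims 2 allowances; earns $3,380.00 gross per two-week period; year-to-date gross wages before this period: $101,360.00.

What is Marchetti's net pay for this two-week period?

$2,863.04

Territorial Income Tax: taxable = $3,380.00 − 2×$560.00 = $2,260.00
  $198.00 + 19.2% × ($2,260.00 − $2,200.00) = $198.00 + 19.2% × $60.00 = $209.52
Solidarity Surcharge: cap $101,840.00 − YTD $101,360.00 = $480.00 subject; 4.9% × $480.00 = $23.52
Retirement Security Contribution: 8.4% × $3,380.00 = $283.92
Total withheld: $209.52 + $23.52 + $283.92 = $516.96
Net pay: $3,380.00 − $516.96 = $2,863.04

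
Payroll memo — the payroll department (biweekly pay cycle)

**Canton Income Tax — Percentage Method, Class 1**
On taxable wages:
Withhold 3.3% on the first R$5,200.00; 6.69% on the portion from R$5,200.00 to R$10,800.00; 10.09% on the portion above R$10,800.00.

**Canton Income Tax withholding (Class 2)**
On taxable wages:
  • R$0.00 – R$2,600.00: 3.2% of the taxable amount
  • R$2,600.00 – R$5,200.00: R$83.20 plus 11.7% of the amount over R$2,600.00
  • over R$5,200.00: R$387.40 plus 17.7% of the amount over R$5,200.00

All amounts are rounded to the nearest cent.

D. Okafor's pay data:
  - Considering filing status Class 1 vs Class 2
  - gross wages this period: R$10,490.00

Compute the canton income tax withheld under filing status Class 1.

R$525.50

Canton Income Tax (Class 1): taxable = R$10,490.00
  R$171.60 + 6.69% × (R$10,490.00 − R$5,200.00) = R$171.60 + 6.69% × R$5,290.00 = R$525.50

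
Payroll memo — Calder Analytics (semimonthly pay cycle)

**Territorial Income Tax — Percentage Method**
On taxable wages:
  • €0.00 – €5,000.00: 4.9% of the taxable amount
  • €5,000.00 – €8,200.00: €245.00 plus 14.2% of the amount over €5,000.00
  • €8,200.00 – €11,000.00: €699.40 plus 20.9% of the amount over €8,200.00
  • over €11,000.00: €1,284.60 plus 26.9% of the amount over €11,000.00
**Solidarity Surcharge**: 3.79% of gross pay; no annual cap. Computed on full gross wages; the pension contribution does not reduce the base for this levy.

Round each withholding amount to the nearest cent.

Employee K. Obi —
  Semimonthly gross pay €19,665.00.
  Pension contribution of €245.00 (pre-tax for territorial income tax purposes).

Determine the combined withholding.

Territorial Income Tax: taxable = €19,665.00 − €245.00 = €19,420.00
  €1,284.60 + 26.9% × (€19,420.00 − €11,000.00) = €1,284.60 + 26.9% × €8,420.00 = €3,549.58
Solidarity Surcharge: 3.79% × €19,665.00 = €745.30
Total: €3,549.58 + €745.30 = €4,294.88

€4,294.88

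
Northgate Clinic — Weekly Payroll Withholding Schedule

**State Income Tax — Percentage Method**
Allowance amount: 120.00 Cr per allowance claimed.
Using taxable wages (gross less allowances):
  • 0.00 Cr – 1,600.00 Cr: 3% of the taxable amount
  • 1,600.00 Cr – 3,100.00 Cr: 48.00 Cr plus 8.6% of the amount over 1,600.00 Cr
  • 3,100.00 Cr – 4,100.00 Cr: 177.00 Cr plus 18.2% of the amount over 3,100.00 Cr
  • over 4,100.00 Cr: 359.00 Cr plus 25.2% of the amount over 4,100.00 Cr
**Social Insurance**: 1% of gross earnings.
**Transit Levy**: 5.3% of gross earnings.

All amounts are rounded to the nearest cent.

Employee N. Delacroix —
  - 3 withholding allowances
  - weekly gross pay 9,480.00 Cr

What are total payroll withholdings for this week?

2,221.28 Cr

State Income Tax: taxable = 9,480.00 Cr − 3×120.00 Cr = 9,120.00 Cr
  359.00 Cr + 25.2% × (9,120.00 Cr − 4,100.00 Cr) = 359.00 Cr + 25.2% × 5,020.00 Cr = 1,624.04 Cr
Social Insurance: 1% × 9,480.00 Cr = 94.80 Cr
Transit Levy: 5.3% × 9,480.00 Cr = 502.44 Cr
Total: 1,624.04 Cr + 94.80 Cr + 502.44 Cr = 2,221.28 Cr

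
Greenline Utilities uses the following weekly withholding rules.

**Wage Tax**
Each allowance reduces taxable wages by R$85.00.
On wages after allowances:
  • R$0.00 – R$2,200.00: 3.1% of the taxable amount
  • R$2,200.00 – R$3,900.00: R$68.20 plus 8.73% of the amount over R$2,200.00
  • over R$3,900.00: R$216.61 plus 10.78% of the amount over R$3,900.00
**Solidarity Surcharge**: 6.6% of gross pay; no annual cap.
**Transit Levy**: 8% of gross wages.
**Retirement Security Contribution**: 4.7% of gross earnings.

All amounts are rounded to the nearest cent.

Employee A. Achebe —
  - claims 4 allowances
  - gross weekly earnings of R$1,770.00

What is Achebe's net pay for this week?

Wage Tax: taxable = R$1,770.00 − 4×R$85.00 = R$1,430.00
  3.1% × R$1,430.00 = R$44.33
Solidarity Surcharge: 6.6% × R$1,770.00 = R$116.82
Transit Levy: 8% × R$1,770.00 = R$141.60
Retirement Security Contribution: 4.7% × R$1,770.00 = R$83.19
Total withheld: R$44.33 + R$116.82 + R$141.60 + R$83.19 = R$385.94
Net pay: R$1,770.00 − R$385.94 = R$1,384.06

R$1,384.06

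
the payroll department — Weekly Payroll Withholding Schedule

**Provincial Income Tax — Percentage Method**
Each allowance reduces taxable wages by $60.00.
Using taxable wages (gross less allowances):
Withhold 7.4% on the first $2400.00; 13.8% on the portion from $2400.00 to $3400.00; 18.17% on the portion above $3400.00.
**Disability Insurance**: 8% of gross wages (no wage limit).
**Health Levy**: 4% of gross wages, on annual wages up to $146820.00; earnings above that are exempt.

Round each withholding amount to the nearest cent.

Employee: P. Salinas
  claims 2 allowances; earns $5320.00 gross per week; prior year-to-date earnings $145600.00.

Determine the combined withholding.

$1117.06

Provincial Income Tax: taxable = $5320.00 − 2×$60.00 = $5200.00
  $315.60 + 18.17% × ($5200.00 − $3400.00) = $315.60 + 18.17% × $1800.00 = $642.66
Disability Insurance: 8% × $5320.00 = $425.60
Health Levy: cap $146820.00 − YTD $145600.00 = $1220.00 subject; 4% × $1220.00 = $48.80
Total: $642.66 + $425.60 + $48.80 = $1117.06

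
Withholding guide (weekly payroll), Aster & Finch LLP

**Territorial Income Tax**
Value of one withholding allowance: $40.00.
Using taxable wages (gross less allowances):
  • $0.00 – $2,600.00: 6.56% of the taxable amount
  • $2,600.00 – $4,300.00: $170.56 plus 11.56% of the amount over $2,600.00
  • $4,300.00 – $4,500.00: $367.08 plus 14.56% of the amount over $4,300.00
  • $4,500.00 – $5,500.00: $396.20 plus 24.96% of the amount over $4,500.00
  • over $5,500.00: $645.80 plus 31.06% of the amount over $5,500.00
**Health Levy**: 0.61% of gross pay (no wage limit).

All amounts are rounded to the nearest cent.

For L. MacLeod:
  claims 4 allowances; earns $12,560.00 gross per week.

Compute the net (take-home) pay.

$9,694.44

Territorial Income Tax: taxable = $12,560.00 − 4×$40.00 = $12,400.00
  $645.80 + 31.06% × ($12,400.00 − $5,500.00) = $645.80 + 31.06% × $6,900.00 = $2,788.94
Health Levy: 0.61% × $12,560.00 = $76.62
Total withheld: $2,788.94 + $76.62 = $2,865.56
Net pay: $12,560.00 − $2,865.56 = $9,694.44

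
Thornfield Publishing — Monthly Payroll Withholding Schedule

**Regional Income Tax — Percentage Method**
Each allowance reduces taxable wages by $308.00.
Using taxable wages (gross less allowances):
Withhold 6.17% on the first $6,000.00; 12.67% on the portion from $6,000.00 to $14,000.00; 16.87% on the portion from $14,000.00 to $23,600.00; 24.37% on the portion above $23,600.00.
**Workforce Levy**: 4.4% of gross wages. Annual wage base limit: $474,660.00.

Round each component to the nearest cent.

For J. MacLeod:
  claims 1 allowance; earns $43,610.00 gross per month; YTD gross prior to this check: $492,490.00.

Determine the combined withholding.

$7,804.70

Regional Income Tax: taxable = $43,610.00 − 1×$308.00 = $43,302.00
  $3,003.32 + 24.37% × ($43,302.00 − $23,600.00) = $3,003.32 + 24.37% × $19,702.00 = $7,804.70
Workforce Levy: YTD $492,490.00 ≥ cap $474,660.00 → $0.00
Total: $7,804.70 + $0.00 = $7,804.70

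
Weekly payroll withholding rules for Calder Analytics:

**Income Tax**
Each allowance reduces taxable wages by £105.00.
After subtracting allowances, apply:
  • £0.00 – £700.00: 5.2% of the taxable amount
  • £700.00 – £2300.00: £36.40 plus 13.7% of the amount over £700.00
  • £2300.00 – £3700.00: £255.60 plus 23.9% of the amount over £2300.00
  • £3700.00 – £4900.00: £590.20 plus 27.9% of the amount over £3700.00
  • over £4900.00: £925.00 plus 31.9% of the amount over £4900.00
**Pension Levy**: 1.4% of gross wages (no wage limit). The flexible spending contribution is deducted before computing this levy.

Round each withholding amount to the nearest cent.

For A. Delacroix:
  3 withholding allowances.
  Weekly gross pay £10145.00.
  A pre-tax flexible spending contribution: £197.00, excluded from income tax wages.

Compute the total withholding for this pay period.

Income Tax: taxable = £10145.00 − £197.00 − 3×£105.00 = £9633.00
  £925.00 + 31.9% × (£9633.00 − £4900.00) = £925.00 + 31.9% × £4733.00 = £2434.83
Pension Levy: 1.4% × £9948.00 = £139.27
Total: £2434.83 + £139.27 = £2574.10

£2574.10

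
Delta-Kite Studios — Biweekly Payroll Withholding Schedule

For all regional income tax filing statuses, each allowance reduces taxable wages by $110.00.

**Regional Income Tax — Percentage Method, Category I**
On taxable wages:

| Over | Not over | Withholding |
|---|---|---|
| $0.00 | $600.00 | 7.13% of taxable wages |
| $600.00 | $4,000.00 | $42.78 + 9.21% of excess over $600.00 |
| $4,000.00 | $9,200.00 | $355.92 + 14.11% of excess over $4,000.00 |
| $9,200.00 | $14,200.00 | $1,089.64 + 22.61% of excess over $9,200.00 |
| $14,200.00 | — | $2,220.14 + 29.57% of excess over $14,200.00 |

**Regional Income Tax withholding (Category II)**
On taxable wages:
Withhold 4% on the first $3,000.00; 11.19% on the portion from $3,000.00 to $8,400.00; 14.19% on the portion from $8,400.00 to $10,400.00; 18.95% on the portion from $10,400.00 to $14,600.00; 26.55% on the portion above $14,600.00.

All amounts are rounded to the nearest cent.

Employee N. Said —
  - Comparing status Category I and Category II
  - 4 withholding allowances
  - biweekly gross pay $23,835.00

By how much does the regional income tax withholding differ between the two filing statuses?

$800.07

Regional Income Tax (Category I): taxable = $23,835.00 − 4×$110.00 = $23,395.00
  $2,220.14 + 29.57% × ($23,395.00 − $14,200.00) = $2,220.14 + 29.57% × $9,195.00 = $4,939.10
Regional Income Tax (Category II): taxable = $23,835.00 − 4×$110.00 = $23,395.00
  $1,803.96 + 26.55% × ($23,395.00 − $14,600.00) = $1,803.96 + 26.55% × $8,795.00 = $4,139.03
Difference: |$4,939.10 − $4,139.03| = $800.07 (higher under Category I)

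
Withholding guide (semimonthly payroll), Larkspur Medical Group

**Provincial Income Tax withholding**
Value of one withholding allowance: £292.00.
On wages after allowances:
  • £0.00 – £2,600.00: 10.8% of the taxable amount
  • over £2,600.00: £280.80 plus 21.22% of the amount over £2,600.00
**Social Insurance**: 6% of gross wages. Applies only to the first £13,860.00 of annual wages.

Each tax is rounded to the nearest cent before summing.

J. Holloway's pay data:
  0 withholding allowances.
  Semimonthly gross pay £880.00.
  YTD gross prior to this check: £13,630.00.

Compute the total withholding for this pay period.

£108.84

Provincial Income Tax: taxable = £880.00
  10.8% × £880.00 = £95.04
Social Insurance: cap £13,860.00 − YTD £13,630.00 = £230.00 subject; 6% × £230.00 = £13.80
Total: £95.04 + £13.80 = £108.84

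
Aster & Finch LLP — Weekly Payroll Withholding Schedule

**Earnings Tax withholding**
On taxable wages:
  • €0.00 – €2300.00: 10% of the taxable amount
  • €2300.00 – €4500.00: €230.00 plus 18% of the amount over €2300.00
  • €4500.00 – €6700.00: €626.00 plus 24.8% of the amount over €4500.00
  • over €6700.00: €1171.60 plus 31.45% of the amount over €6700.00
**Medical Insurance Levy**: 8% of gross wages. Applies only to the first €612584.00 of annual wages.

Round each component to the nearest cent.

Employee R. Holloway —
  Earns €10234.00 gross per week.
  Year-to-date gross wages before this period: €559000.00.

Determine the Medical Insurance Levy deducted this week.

€818.72

Medical Insurance Levy: 8% × €10234.00 = €818.72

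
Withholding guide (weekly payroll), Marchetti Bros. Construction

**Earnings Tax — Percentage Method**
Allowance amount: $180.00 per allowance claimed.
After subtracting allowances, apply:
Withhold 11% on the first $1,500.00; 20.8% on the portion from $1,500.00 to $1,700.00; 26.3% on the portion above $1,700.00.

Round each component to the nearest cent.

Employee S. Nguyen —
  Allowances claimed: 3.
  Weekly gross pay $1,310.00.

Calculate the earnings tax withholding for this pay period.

Earnings Tax: taxable = $1,310.00 − 3×$180.00 = $770.00
  11% × $770.00 = $84.70

$84.70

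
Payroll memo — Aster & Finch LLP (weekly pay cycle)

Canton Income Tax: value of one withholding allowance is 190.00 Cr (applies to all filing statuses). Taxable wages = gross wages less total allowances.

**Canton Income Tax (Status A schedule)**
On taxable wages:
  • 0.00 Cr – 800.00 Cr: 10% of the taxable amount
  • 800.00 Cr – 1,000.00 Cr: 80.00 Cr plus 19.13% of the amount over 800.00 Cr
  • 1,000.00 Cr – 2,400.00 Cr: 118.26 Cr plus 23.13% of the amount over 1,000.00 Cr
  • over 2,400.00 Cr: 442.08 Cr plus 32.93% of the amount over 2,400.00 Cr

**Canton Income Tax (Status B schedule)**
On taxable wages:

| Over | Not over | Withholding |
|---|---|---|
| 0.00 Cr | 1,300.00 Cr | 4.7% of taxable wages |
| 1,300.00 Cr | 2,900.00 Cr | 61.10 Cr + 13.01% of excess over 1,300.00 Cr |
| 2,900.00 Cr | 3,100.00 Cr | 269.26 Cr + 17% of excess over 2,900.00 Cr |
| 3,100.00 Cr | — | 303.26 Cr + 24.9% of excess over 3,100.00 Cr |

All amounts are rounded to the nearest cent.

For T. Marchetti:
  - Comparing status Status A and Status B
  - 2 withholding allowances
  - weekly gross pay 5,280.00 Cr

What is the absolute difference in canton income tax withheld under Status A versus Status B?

Canton Income Tax (Status A): taxable = 5,280.00 Cr − 2×190.00 Cr = 4,900.00 Cr
  442.08 Cr + 32.93% × (4,900.00 Cr − 2,400.00 Cr) = 442.08 Cr + 32.93% × 2,500.00 Cr = 1,265.33 Cr
Canton Income Tax (Status B): taxable = 5,280.00 Cr − 2×190.00 Cr = 4,900.00 Cr
  303.26 Cr + 24.9% × (4,900.00 Cr − 3,100.00 Cr) = 303.26 Cr + 24.9% × 1,800.00 Cr = 751.46 Cr
Difference: |1,265.33 Cr − 751.46 Cr| = 513.87 Cr (higher under Status A)

513.87 Cr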